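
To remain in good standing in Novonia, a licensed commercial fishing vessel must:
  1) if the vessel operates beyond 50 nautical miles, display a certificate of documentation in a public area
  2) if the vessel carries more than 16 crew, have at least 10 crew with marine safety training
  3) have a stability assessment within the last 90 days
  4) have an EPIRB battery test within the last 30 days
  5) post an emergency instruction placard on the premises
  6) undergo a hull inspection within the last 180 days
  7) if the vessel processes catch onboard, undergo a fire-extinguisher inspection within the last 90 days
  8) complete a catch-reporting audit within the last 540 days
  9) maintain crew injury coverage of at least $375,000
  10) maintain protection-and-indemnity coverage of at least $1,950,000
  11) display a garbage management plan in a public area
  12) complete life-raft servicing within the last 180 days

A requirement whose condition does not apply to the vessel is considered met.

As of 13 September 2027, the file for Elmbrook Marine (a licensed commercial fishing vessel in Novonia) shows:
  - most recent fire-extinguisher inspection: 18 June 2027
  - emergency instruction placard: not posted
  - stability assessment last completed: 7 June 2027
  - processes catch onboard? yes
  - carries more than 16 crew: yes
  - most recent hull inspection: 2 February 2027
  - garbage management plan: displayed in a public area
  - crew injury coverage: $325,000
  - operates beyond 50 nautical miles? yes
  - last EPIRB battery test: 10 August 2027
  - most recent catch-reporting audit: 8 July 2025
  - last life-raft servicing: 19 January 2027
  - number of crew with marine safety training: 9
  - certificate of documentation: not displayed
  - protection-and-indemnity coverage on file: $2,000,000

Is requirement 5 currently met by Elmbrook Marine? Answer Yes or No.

5. emergency instruction placard absent → not met

No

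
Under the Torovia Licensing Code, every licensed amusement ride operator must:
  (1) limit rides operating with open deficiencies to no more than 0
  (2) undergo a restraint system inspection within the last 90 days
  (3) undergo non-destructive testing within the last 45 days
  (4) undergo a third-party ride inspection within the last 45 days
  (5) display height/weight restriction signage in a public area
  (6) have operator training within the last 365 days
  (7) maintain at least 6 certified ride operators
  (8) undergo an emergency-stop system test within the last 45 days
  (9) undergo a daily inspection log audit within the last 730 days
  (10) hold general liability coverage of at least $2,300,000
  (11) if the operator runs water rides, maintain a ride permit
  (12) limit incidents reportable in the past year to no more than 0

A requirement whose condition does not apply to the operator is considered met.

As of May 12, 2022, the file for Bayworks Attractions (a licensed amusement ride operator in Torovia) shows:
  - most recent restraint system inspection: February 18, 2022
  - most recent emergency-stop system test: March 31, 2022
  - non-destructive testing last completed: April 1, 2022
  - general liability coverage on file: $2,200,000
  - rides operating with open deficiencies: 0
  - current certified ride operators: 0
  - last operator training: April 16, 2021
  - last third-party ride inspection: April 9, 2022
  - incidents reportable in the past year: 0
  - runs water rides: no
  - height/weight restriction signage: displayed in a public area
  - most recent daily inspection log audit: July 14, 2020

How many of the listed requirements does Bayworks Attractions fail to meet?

3

1. rides operating with open deficiencies 0 ≤ 0 → met
2. restraint system inspection 83 days ago vs limit 90 → met
3. non-destructive testing 41 days ago vs limit 45 → met
4. third-party ride inspection 33 days ago vs limit 45 → met
5. height/weight restriction signage present → met
6. operator training 391 days ago vs limit 365 → not met
7. certified ride operators 0 < 6 → not met
8. emergency-stop system test 42 days ago vs limit 45 → met
9. daily inspection log audit 667 days ago vs limit 730 → met
10. general liability coverage $2,200,000 < $2,300,000 → not met
11. condition 'runs water rides' does not hold → requirement n/a → met
12. incidents reportable in the past year 0 ≤ 0 → met
Not met: 3 of 12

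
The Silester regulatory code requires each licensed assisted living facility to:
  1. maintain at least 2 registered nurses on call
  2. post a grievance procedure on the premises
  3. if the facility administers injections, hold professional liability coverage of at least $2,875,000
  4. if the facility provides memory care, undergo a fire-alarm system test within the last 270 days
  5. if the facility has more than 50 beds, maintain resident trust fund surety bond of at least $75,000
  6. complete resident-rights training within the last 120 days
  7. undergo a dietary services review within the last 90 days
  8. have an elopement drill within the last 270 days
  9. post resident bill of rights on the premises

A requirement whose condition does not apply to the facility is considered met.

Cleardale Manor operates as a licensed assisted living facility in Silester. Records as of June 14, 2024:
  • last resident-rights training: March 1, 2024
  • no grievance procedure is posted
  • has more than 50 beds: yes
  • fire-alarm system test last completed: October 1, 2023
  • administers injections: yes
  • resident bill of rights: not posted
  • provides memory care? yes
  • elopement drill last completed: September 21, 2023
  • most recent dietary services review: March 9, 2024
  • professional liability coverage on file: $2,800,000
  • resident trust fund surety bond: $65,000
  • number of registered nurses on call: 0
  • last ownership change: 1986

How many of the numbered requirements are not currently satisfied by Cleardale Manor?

6

1. registered nurses on call 0 < 2 → not met
2. grievance procedure absent → not met
3. condition 'administers injections' holds; professional liability coverage $2,800,000 < $2,875,000 → not met
4. condition 'provides memory care' holds; fire-alarm system test 257 days ago vs limit 270 → met
5. condition 'has more than 50 beds' holds; resident trust fund surety bond $65,000 < $75,000 → not met
6. resident-rights training 105 days ago vs limit 120 → met
7. dietary services review 97 days ago vs limit 90 → not met
8. elopement drill 267 days ago vs limit 270 → met
9. resident bill of rights absent → not met
Not met: 6 of 9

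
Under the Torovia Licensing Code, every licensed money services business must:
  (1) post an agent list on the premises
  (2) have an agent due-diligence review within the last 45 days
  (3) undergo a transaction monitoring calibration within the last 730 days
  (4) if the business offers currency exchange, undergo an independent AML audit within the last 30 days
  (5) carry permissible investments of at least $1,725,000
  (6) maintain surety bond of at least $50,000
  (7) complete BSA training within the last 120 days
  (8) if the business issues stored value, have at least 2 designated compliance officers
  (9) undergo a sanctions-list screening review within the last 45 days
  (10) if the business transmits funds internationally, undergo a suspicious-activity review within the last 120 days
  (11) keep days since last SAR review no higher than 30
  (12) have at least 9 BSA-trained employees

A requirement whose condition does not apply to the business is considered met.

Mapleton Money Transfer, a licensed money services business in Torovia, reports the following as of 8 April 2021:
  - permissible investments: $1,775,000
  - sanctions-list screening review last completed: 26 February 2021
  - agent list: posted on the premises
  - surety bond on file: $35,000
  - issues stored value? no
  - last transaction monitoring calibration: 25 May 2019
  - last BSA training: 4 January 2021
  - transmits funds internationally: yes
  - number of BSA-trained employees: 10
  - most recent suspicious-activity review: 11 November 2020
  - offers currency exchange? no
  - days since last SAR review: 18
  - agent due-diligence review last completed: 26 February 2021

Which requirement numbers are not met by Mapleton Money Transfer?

6, 10

1. agent list present → met
2. agent due-diligence review 41 days ago vs limit 45 → met
3. transaction monitoring calibration 684 days ago vs limit 730 → met
4. condition 'offers currency exchange' does not hold → requirement n/a → met
5. permissible investments $1,775,000 ≥ $1,725,000 → met
6. surety bond $35,000 < $50,000 → not met
7. BSA training 94 days ago vs limit 120 → met
8. condition 'issues stored value' does not hold → requirement n/a → met
9. sanctions-list screening review 41 days ago vs limit 45 → met
10. condition 'transmits funds internationally' holds; suspicious-activity review 148 days ago vs limit 120 → not met
11. days since last SAR review 18 ≤ 30 → met
12. BSA-trained employees 10 ≥ 9 → met
Not met: 6, 10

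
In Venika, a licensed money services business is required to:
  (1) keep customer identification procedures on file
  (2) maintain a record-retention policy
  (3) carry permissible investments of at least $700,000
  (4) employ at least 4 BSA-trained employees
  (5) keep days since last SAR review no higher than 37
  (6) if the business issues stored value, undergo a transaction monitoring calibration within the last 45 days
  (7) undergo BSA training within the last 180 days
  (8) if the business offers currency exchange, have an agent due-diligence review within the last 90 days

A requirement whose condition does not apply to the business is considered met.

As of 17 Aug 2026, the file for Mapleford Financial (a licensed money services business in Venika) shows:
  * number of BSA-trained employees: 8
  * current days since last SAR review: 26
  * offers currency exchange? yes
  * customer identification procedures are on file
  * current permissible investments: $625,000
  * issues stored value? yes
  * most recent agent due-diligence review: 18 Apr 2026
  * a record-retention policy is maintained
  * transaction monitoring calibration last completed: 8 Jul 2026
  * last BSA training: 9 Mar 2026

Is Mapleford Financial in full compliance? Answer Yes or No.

1. customer identification procedures present → met
2. record-retention policy present → met
3. permissible investments $625,000 < $700,000 → not met
4. BSA-trained employees 8 ≥ 4 → met
5. days since last SAR review 26 ≤ 37 → met
6. condition 'issues stored value' holds; transaction monitoring calibration 40 days ago vs limit 45 → met
7. BSA training 161 days ago vs limit 180 → met
8. condition 'offers currency exchange' holds; agent due-diligence review 121 days ago vs limit 90 → not met
Not met: 3, 8

No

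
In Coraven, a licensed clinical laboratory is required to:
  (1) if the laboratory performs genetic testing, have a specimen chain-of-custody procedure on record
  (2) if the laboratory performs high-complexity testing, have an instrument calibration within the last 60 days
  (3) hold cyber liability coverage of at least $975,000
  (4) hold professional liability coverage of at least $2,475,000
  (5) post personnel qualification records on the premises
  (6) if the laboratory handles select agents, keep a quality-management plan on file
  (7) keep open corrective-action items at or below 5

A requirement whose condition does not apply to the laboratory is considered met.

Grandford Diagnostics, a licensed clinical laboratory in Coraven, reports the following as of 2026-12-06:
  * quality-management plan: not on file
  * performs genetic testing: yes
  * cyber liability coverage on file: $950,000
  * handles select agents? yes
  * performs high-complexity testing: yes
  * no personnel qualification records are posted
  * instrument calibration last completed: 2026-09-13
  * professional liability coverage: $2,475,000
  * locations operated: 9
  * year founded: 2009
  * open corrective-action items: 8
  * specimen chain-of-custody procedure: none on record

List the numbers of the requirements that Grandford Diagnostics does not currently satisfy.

1. condition 'performs genetic testing' holds; specimen chain-of-custody procedure absent → not met
2. condition 'performs high-complexity testing' holds; instrument calibration 84 days ago vs limit 60 → not met
3. cyber liability coverage $950,000 < $975,000 → not met
4. professional liability coverage $2,475,000 ≥ $2,475,000 → met
5. personnel qualification records absent → not met
6. condition 'handles select agents' holds; quality-management plan absent → not met
7. open corrective-action items 8 > 5 → not met
Not met: 1, 2, 3, 5, 6, 7

1, 2, 3, 5, 6, 7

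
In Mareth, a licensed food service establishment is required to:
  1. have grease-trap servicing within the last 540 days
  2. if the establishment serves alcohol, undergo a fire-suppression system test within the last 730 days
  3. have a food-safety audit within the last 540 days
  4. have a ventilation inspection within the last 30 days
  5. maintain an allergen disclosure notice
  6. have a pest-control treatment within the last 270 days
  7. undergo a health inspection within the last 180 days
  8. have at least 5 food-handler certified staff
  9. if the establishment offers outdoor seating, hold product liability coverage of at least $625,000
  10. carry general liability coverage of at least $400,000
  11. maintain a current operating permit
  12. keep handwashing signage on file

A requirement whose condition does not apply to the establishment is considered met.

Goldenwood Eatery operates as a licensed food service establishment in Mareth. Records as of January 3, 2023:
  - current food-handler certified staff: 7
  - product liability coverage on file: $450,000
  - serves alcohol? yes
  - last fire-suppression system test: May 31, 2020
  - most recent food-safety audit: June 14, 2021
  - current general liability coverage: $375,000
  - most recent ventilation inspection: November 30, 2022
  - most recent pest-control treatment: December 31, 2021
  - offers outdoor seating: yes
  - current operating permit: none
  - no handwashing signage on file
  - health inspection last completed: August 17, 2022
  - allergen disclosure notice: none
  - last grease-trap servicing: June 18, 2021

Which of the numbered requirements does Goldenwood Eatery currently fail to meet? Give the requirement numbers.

1. grease-trap servicing 564 days ago vs limit 540 → not met
2. condition 'serves alcohol' holds; fire-suppression system test 947 days ago vs limit 730 → not met
3. food-safety audit 568 days ago vs limit 540 → not met
4. ventilation inspection 34 days ago vs limit 30 → not met
5. allergen disclosure notice absent → not met
6. pest-control treatment 368 days ago vs limit 270 → not met
7. health inspection 139 days ago vs limit 180 → met
8. food-handler certified staff 7 ≥ 5 → met
9. condition 'offers outdoor seating' holds; product liability coverage $450,000 < $625,000 → not met
10. general liability coverage $375,000 < $400,000 → not met
11. current operating permit absent → not met
12. handwashing signage absent → not met
Not met: 1, 2, 3, 4, 5, 6, 9, 10, 11, 12

1, 2, 3, 4, 5, 6, 9, 10, 11, 12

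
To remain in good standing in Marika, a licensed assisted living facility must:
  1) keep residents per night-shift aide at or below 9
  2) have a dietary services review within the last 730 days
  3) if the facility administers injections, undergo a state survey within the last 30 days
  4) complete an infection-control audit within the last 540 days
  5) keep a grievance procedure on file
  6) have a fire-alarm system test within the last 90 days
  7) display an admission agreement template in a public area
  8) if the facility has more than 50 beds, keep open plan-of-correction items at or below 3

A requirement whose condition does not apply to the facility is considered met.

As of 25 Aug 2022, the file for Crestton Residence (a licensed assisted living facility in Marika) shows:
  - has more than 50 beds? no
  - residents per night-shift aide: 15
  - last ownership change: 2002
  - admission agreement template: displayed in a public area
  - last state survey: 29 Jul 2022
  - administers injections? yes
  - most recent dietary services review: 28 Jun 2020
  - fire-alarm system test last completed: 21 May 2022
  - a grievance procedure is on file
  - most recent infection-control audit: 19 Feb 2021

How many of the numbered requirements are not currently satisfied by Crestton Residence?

1. residents per night-shift aide 15 > 9 → not met
2. dietary services review 788 days ago vs limit 730 → not met
3. condition 'administers injections' holds; state survey 27 days ago vs limit 30 → met
4. infection-control audit 552 days ago vs limit 540 → not met
5. grievance procedure present → met
6. fire-alarm system test 96 days ago vs limit 90 → not met
7. admission agreement template present → met
8. condition 'has more than 50 beds' does not hold → requirement n/a → met
Not met: 4 of 8

4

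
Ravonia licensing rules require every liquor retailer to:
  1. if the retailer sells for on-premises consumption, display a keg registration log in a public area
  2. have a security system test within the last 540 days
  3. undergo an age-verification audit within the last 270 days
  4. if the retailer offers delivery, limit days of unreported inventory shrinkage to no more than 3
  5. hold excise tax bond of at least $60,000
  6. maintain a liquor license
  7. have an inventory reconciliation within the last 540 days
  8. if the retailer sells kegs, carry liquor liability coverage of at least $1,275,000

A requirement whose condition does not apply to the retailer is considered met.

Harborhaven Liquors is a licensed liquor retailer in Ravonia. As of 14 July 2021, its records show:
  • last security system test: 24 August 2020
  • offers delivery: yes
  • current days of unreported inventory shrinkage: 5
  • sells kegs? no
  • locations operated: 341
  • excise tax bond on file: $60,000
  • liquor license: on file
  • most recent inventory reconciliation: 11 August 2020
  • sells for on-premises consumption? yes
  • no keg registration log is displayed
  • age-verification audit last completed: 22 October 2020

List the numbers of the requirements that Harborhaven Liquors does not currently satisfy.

1. condition 'sells for on-premises consumption' holds; keg registration log absent → not met
2. security system test 324 days ago vs limit 540 → met
3. age-verification audit 265 days ago vs limit 270 → met
4. condition 'offers delivery' holds; days of unreported inventory shrinkage 5 > 3 → not met
5. excise tax bond $60,000 ≥ $60,000 → met
6. liquor license present → met
7. inventory reconciliation 337 days ago vs limit 540 → met
8. condition 'sells kegs' does not hold → requirement n/a → met
Not met: 1, 4

1, 4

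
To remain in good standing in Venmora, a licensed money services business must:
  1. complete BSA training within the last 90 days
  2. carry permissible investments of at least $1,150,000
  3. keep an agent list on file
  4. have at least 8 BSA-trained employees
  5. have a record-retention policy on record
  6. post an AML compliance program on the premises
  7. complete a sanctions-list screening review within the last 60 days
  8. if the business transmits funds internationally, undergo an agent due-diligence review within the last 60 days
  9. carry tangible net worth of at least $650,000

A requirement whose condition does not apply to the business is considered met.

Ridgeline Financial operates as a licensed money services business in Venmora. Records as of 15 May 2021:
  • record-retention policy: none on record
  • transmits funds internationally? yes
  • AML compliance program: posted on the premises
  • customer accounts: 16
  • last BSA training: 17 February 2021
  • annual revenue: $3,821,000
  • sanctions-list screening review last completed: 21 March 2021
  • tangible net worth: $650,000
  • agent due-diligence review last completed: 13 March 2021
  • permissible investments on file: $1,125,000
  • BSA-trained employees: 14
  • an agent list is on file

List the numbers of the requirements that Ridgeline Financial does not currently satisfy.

2, 5, 8

1. BSA training 87 days ago vs limit 90 → met
2. permissible investments $1,125,000 < $1,150,000 → not met
3. agent list present → met
4. BSA-trained employees 14 ≥ 8 → met
5. record-retention policy absent → not met
6. AML compliance program present → met
7. sanctions-list screening review 55 days ago vs limit 60 → met
8. condition 'transmits funds internationally' holds; agent due-diligence review 63 days ago vs limit 60 → not met
9. tangible net worth $650,000 ≥ $650,000 → met
Not met: 2, 5, 8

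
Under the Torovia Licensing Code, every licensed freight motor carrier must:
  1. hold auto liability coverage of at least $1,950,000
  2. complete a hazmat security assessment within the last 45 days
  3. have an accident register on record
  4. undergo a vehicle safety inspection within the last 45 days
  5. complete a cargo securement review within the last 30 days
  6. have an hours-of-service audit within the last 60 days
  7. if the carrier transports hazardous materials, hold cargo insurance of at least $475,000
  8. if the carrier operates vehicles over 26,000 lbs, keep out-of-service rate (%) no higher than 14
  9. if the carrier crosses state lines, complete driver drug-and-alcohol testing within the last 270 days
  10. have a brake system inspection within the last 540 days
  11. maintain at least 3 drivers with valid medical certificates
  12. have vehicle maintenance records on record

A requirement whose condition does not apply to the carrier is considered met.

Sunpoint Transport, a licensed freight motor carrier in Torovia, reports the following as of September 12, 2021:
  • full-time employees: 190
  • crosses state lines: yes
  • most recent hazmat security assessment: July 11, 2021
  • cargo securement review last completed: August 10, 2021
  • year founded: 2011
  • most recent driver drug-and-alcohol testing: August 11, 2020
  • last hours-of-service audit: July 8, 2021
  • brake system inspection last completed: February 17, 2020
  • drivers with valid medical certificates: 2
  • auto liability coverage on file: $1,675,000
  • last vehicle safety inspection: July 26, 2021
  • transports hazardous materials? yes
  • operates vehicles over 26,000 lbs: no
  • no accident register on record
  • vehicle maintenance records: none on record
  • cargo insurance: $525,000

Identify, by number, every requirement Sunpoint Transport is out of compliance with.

1, 2, 3, 4, 5, 6, 9, 10, 11, 12

1. auto liability coverage $1,675,000 < $1,950,000 → not met
2. hazmat security assessment 63 days ago vs limit 45 → not met
3. accident register absent → not met
4. vehicle safety inspection 48 days ago vs limit 45 → not met
5. cargo securement review 33 days ago vs limit 30 → not met
6. hours-of-service audit 66 days ago vs limit 60 → not met
7. condition 'transports hazardous materials' holds; cargo insurance $525,000 ≥ $475,000 → met
8. condition 'operates vehicles over 26,000 lbs' does not hold → requirement n/a → met
9. condition 'crosses state lines' holds; driver drug-and-alcohol testing 397 days ago vs limit 270 → not met
10. brake system inspection 573 days ago vs limit 540 → not met
11. drivers with valid medical certificates 2 < 3 → not met
12. vehicle maintenance records absent → not met
Not met: 1, 2, 3, 4, 5, 6, 9, 10, 11, 12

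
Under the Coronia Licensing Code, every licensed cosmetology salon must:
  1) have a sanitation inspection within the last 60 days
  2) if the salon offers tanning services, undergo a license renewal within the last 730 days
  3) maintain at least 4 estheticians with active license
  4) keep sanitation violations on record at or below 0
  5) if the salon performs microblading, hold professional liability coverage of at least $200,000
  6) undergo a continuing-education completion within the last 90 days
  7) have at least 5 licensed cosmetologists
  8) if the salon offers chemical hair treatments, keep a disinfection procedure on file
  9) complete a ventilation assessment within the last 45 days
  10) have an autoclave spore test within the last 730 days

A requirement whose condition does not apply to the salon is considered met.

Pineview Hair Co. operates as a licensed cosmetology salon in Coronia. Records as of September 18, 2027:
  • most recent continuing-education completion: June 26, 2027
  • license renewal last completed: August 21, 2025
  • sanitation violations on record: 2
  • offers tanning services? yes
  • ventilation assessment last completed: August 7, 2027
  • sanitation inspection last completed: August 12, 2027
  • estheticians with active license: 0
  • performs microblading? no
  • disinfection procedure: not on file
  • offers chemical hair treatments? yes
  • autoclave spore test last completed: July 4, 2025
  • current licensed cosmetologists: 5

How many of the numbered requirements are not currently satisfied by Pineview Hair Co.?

5

1. sanitation inspection 37 days ago vs limit 60 → met
2. condition 'offers tanning services' holds; license renewal 758 days ago vs limit 730 → not met
3. estheticians with active license 0 < 4 → not met
4. sanitation violations on record 2 > 0 → not met
5. condition 'performs microblading' does not hold → requirement n/a → met
6. continuing-education completion 84 days ago vs limit 90 → met
7. licensed cosmetologists 5 ≥ 5 → met
8. condition 'offers chemical hair treatments' holds; disinfection procedure absent → not met
9. ventilation assessment 42 days ago vs limit 45 → met
10. autoclave spore test 806 days ago vs limit 730 → not met
Not met: 5 of 10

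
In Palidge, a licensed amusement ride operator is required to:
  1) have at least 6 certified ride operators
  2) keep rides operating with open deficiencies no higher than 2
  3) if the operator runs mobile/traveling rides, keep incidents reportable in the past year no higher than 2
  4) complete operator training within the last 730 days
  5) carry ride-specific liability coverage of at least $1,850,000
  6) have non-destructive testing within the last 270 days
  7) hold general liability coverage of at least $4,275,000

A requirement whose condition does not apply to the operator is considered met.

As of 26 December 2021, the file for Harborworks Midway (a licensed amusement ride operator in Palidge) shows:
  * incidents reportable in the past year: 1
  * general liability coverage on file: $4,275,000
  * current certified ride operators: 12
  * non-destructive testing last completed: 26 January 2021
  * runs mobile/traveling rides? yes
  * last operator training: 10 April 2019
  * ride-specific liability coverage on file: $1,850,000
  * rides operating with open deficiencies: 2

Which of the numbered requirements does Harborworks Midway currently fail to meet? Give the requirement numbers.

4, 6

1. certified ride operators 12 ≥ 6 → met
2. rides operating with open deficiencies 2 ≤ 2 → met
3. condition 'runs mobile/traveling rides' holds; incidents reportable in the past year 1 ≤ 2 → met
4. operator training 991 days ago vs limit 730 → not met
5. ride-specific liability coverage $1,850,000 ≥ $1,850,000 → met
6. non-destructive testing 334 days ago vs limit 270 → not met
7. general liability coverage $4,275,000 ≥ $4,275,000 → met
Not met: 4, 6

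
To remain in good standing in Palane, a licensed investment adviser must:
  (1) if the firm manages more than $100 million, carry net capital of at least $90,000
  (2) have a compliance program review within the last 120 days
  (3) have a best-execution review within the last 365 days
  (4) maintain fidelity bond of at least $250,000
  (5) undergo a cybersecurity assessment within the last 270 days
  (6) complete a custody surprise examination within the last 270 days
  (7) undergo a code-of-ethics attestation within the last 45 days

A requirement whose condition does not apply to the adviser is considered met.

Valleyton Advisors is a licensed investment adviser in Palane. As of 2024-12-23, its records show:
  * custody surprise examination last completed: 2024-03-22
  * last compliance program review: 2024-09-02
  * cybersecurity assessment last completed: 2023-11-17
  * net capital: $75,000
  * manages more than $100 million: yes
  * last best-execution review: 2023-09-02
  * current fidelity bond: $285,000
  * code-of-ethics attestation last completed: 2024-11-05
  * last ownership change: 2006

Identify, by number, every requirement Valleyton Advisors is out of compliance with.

1, 3, 5, 6, 7

1. condition 'manages more than $100 million' holds; net capital $75,000 < $90,000 → not met
2. compliance program review 112 days ago vs limit 120 → met
3. best-execution review 478 days ago vs limit 365 → not met
4. fidelity bond $285,000 ≥ $250,000 → met
5. cybersecurity assessment 402 days ago vs limit 270 → not met
6. custody surprise examination 276 days ago vs limit 270 → not met
7. code-of-ethics attestation 48 days ago vs limit 45 → not met
Not met: 1, 3, 5, 6, 7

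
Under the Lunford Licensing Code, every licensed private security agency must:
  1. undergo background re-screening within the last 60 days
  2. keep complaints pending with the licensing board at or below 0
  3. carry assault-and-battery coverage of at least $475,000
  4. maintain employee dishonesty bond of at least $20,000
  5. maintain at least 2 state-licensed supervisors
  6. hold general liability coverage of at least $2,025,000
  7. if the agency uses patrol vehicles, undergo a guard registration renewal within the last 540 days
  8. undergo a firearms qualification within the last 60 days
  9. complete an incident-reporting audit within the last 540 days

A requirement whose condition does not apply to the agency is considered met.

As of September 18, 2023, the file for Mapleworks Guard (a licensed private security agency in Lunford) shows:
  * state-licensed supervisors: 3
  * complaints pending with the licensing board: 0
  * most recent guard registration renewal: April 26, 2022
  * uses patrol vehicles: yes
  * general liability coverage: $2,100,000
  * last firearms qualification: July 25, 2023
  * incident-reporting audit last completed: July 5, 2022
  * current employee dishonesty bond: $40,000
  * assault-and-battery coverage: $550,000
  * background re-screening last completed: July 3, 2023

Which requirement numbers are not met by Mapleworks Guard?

1

1. background re-screening 77 days ago vs limit 60 → not met
2. complaints pending with the licensing board 0 ≤ 0 → met
3. assault-and-battery coverage $550,000 ≥ $475,000 → met
4. employee dishonesty bond $40,000 ≥ $20,000 → met
5. state-licensed supervisors 3 ≥ 2 → met
6. general liability coverage $2,100,000 ≥ $2,025,000 → met
7. condition 'uses patrol vehicles' holds; guard registration renewal 510 days ago vs limit 540 → met
8. firearms qualification 55 days ago vs limit 60 → met
9. incident-reporting audit 440 days ago vs limit 540 → met
Not met: 1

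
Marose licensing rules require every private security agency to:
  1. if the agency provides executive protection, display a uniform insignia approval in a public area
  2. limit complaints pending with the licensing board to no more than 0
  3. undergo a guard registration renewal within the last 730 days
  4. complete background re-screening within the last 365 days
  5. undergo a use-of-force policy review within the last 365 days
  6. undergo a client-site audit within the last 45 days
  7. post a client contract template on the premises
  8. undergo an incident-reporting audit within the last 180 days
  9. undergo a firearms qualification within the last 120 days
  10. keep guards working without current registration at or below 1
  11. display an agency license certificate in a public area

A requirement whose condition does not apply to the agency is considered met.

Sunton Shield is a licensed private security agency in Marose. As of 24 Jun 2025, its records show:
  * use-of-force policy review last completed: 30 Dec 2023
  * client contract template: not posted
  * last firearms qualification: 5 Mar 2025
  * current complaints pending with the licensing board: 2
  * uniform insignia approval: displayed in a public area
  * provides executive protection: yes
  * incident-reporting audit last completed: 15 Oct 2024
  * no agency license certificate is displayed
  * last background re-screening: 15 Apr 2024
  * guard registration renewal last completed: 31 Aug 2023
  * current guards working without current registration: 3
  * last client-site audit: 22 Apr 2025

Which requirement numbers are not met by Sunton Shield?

1. condition 'provides executive protection' holds; uniform insignia approval present → met
2. complaints pending with the licensing board 2 > 0 → not met
3. guard registration renewal 663 days ago vs limit 730 → met
4. background re-screening 435 days ago vs limit 365 → not met
5. use-of-force policy review 542 days ago vs limit 365 → not met
6. client-site audit 63 days ago vs limit 45 → not met
7. client contract template absent → not met
8. incident-reporting audit 252 days ago vs limit 180 → not met
9. firearms qualification 111 days ago vs limit 120 → met
10. guards working without current registration 3 > 1 → not met
11. agency license certificate absent → not met
Not met: 2, 4, 5, 6, 7, 8, 10, 11

2, 4, 5, 6, 7, 8, 10, 11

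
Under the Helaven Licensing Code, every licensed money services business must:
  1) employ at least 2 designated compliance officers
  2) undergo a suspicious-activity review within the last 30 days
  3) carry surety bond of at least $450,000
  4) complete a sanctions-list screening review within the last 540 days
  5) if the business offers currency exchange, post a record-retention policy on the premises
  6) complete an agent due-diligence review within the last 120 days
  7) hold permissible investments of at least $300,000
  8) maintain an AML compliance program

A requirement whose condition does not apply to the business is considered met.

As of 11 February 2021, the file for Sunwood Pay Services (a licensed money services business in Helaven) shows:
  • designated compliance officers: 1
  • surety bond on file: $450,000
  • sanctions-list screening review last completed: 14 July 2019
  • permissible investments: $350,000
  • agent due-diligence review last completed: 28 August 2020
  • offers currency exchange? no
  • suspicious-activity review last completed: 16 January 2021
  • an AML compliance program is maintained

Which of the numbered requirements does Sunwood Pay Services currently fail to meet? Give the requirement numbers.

1, 4, 6

1. designated compliance officers 1 < 2 → not met
2. suspicious-activity review 26 days ago vs limit 30 → met
3. surety bond $450,000 ≥ $450,000 → met
4. sanctions-list screening review 578 days ago vs limit 540 → not met
5. condition 'offers currency exchange' does not hold → requirement n/a → met
6. agent due-diligence review 167 days ago vs limit 120 → not met
7. permissible investments $350,000 ≥ $300,000 → met
8. AML compliance program present → met
Not met: 1, 4, 6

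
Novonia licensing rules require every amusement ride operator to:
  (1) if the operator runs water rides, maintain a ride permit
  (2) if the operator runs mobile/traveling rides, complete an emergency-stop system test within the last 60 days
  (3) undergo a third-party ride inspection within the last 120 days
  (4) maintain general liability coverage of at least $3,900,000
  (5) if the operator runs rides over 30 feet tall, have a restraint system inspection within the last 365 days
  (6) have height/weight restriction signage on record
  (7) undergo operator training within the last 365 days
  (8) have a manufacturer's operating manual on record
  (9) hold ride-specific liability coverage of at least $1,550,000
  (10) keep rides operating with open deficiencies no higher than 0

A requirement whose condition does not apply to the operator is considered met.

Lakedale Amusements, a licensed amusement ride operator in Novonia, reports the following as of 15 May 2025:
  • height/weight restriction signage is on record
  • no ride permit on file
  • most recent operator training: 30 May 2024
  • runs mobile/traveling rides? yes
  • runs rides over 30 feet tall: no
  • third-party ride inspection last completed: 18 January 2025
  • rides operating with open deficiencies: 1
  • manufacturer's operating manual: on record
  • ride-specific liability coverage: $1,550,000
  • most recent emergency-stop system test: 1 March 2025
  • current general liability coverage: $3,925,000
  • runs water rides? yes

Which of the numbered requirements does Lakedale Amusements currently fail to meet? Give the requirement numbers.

1. condition 'runs water rides' holds; ride permit absent → not met
2. condition 'runs mobile/traveling rides' holds; emergency-stop system test 75 days ago vs limit 60 → not met
3. third-party ride inspection 117 days ago vs limit 120 → met
4. general liability coverage $3,925,000 ≥ $3,900,000 → met
5. condition 'runs rides over 30 feet tall' does not hold → requirement n/a → met
6. height/weight restriction signage present → met
7. operator training 350 days ago vs limit 365 → met
8. manufacturer's operating manual present → met
9. ride-specific liability coverage $1,550,000 ≥ $1,550,000 → met
10. rides operating with open deficiencies 1 > 0 → not met
Not met: 1, 2, 10

1, 2, 10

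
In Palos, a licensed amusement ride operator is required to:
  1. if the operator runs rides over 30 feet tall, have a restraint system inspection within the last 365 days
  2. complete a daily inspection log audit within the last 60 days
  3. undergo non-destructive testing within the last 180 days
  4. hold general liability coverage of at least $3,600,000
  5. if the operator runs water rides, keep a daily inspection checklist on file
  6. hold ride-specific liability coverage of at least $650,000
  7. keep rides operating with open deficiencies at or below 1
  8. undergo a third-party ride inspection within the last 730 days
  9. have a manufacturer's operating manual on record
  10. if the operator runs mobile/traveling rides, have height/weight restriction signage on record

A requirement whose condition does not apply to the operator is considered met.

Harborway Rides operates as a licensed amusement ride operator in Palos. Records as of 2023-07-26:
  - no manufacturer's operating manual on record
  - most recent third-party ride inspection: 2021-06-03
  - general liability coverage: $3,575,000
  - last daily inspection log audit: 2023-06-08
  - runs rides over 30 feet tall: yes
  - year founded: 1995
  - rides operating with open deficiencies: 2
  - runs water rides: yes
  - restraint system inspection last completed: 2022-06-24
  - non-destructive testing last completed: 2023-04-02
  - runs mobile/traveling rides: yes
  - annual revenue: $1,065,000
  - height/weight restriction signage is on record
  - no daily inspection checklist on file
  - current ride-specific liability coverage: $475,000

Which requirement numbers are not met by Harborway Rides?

1. condition 'runs rides over 30 feet tall' holds; restraint system inspection 397 days ago vs limit 365 → not met
2. daily inspection log audit 48 days ago vs limit 60 → met
3. non-destructive testing 115 days ago vs limit 180 → met
4. general liability coverage $3,575,000 < $3,600,000 → not met
5. condition 'runs water rides' holds; daily inspection checklist absent → not met
6. ride-specific liability coverage $475,000 < $650,000 → not met
7. rides operating with open deficiencies 2 > 1 → not met
8. third-party ride inspection 783 days ago vs limit 730 → not met
9. manufacturer's operating manual absent → not met
10. condition 'runs mobile/traveling rides' holds; height/weight restriction signage present → met
Not met: 1, 4, 5, 6, 7, 8, 9

1, 4, 5, 6, 7, 8, 9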